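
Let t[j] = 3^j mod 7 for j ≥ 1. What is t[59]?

5

t[1] = 3, t[2] = 2, t[3] = 6, t[4] = 4, t[5] = 5, t[6] = 1, t[7] = 3.
Since t[7] = t[1] = 3, the sequence is periodic with period 6.
(59 - 1) mod 6 = 4, so t[59] = t[5] = 5.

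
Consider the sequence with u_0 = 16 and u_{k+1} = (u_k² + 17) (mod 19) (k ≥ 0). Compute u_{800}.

We have u_0 = 16,  u_1 = 7,  u_2 = 9,  u_3 = 3,  u_4 = 7.
Since u_4 = u_1 = 7, the sequence is eventually periodic: after a pre-period of length 1 it cycles with period 3.
For k ≥ 1, u_k depends only on (k - 1) mod 3. (800 - 1) mod 3 = 1, so u_{800} = u_2 = 9.

9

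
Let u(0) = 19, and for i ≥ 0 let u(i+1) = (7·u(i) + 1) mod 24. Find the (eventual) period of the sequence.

6

Listing terms: u(0) = 19,  u(1) = 14,  u(2) = 3,  u(3) = 22,  u(4) = 11,  u(5) = 6,  u(6) = 19.
The sequence repeats with period 6.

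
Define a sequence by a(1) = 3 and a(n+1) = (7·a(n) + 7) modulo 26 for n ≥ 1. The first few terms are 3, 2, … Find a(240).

18

Listing terms: a(1) = 3, a(2) = 2, a(3) = 21, a(4) = 24, a(5) = 19, a(6) = 10, a(7) = 25, a(8) = 0, a(9) = 7, a(10) = 4, a(11) = 9, a(12) = 18, a(13) = 3.
The sequence repeats with period 12.
(240 - 1) mod 12 = 11, so a(240) = a(12) = 18.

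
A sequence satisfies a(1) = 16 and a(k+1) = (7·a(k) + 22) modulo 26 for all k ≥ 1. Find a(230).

a(1) = 16; a(2) = 4; a(3) = 24; a(4) = 8; a(5) = 0; a(6) = 22; a(7) = 20; a(8) = 6; a(9) = 12; a(10) = 2; a(11) = 10; a(12) = 14; a(13) = 16.
Since a(13) = a(1) = 16, the sequence is periodic with period 12.
(230 - 1) mod 12 = 1, so a(230) = a(2) = 4.

4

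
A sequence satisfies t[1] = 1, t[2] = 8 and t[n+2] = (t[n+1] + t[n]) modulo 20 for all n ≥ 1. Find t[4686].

Listing terms: t[1] = 1, t[2] = 8, t[3] = 9, t[4] = 17, t[5] = 6, t[6] = 3, t[7] = 9, t[8] = 12, t[9] = 1, t[10] = 13, t[11] = 14, t[12] = 7, t[13] = 1, t[14] = 8.
The sequence repeats with period 12.
So t[4686] = t[1 + ((4686-1) mod 12)] = t[6] = 3.

3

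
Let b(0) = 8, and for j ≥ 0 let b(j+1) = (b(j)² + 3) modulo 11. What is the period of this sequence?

3

b(0) = 8; b(1) = 1; b(2) = 4; b(3) = 8.
The sequence repeats with period 3.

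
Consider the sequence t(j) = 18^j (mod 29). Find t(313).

Listing terms: t(0) = 1,  t(1) = 18,  t(2) = 5,  t(3) = 3,  t(4) = 25,  t(5) = 15,  t(6) = 9,  t(7) = 17,  t(8) = 16,  t(9) = 27,  t(10) = 22,  t(11) = 19,  t(12) = 23,  t(13) = 8,  t(14) = 28,  t(15) = 11,  t(16) = 24,  t(17) = 26,  t(18) = 4,  t(19) = 14,  t(20) = 20,  t(21) = 12,  t(22) = 13,  t(23) = 2,  t(24) = 7,  t(25) = 10,  t(26) = 6,  t(27) = 21,  t(28) = 1.
Since t(28) = t(0) = 1, the sequence is periodic with period 28.
(313 - 0) mod 28 = 5, so t(313) = t(5) = 15.

15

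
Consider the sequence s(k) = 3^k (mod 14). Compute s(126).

We have s(0) = 1, s(1) = 3, s(2) = 9, s(3) = 13, s(4) = 11, s(5) = 5, s(6) = 1.
The sequence repeats with period 6.
(126 - 0) mod 6 = 0, so s(126) = s(0) = 1.

1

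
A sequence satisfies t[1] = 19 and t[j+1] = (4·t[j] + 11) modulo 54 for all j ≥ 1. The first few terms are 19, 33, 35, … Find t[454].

25

t[1] = 19; t[2] = 33; t[3] = 35; t[4] = 43; t[5] = 21; t[6] = 41; t[7] = 13; t[8] = 9; t[9] = 47; t[10] = 37; t[11] = 51; t[12] = 53; t[13] = 7; t[14] = 39; t[15] = 5; t[16] = 31; t[17] = 27; t[18] = 11; t[19] = 1; t[20] = 15; t[21] = 17; t[22] = 25; t[23] = 3; t[24] = 23; t[25] = 49; t[26] = 45; t[27] = 29; t[28] = 19.
Since t[28] = t[1] = 19, the sequence is periodic with period 27.
So t[454] = t[1 + ((454-1) mod 27)] = t[22] = 25.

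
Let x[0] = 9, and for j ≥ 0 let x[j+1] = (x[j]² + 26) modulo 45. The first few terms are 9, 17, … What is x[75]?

26

x[0] = 9; x[1] = 17; x[2] = 0; x[3] = 26; x[4] = 27; x[5] = 35; x[6] = 36; x[7] = 17.
Since x[7] = x[1] = 17, the sequence is eventually periodic: after a pre-period of length 1 it cycles with period 6.
For j ≥ 1, x[j] depends only on (j - 1) mod 6. (75 - 1) mod 6 = 2, so x[75] = x[3] = 26.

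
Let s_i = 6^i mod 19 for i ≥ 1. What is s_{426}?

7

We have s_1 = 6, s_2 = 17, s_3 = 7, s_4 = 4, s_5 = 5, s_6 = 11, s_7 = 9, s_8 = 16, s_9 = 1, s_{10} = 6.
The sequence repeats with period 9.
So s_{426} = s_{1 + ((426-1) mod 9)} = s_3 = 7.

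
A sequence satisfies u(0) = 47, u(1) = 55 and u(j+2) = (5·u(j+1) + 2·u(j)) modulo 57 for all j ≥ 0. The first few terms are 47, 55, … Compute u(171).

u(0) = 47,  u(1) = 55,  u(2) = 27,  u(3) = 17,  u(4) = 25,  u(5) = 45,  u(6) = 47,  u(7) = 40,  u(8) = 9,  u(9) = 11,  u(10) = 16,  u(11) = 45,  u(12) = 29,  u(13) = 7,  u(14) = 36,  u(15) = 23,  u(16) = 16,  u(17) = 12,  u(18) = 35,  u(19) = 28,  u(20) = 39,  u(21) = 23,  u(22) = 22,  u(23) = 42,  u(24) = 26,  u(25) = 43,  u(26) = 39,  u(27) = 53,  u(28) = 1,  u(29) = 54,  u(30) = 44,  u(31) = 43,  u(32) = 18,  u(33) = 5,  u(34) = 4,  u(35) = 30,  u(36) = 44,  u(37) = 52,  u(38) = 6,  u(39) = 20,  u(40) = 55,  u(41) = 30,  u(42) = 32,  u(43) = 49,  u(44) = 24,  u(45) = 47,  u(46) = 55.
The sequence repeats with period 45.
(171 - 0) mod 45 = 36, so u(171) = u(36) = 44.

44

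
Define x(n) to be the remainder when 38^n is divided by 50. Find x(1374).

We have x(1) = 38,  x(2) = 44,  x(3) = 22,  x(4) = 36,  x(5) = 18,  x(6) = 34,  x(7) = 42,  x(8) = 46,  x(9) = 48,  x(10) = 24,  x(11) = 12,  x(12) = 6,  x(13) = 28,  x(14) = 14,  x(15) = 32,  x(16) = 16,  x(17) = 8,  x(18) = 4,  x(19) = 2,  x(20) = 26,  x(21) = 38.
The sequence repeats with period 20.
So x(1374) = x(1 + ((1374-1) mod 20)) = x(14) = 14.

14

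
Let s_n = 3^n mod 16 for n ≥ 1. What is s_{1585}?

We have s_1 = 3, s_2 = 9, s_3 = 11, s_4 = 1, s_5 = 3.
The sequence repeats with period 4.
So s_{1585} = s_{1 + ((1585-1) mod 4)} = s_1 = 3.

3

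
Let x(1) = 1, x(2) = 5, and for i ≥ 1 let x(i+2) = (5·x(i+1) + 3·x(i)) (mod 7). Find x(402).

x(1) = 1,  x(2) = 5,  x(3) = 0,  x(4) = 1,  x(5) = 5.
The sequence repeats with period 3.
So x(402) = x(1 + ((402-1) mod 3)) = x(3) = 0.

0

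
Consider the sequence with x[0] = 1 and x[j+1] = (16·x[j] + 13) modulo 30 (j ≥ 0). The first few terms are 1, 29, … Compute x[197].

Computing terms: x[0] = 1; x[1] = 29; x[2] = 27; x[3] = 25; x[4] = 23; x[5] = 21; x[6] = 19; x[7] = 17; x[8] = 15; x[9] = 13; x[10] = 11; x[11] = 9; x[12] = 7; x[13] = 5; x[14] = 3; x[15] = 1.
The sequence repeats with period 15.
(197 - 0) mod 15 = 2, so x[197] = x[2] = 27.

27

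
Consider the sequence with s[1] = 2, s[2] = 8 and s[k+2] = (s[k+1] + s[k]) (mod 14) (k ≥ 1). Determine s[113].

Computing terms: s[1] = 2, s[2] = 8, s[3] = 10, s[4] = 4, s[5] = 0, s[6] = 4, s[7] = 4, s[8] = 8, s[9] = 12, s[10] = 6, s[11] = 4, s[12] = 10, s[13] = 0, s[14] = 10, s[15] = 10, s[16] = 6, s[17] = 2, s[18] = 8.
Since (s[17], s[18]) = (s[1], s[2]) = (2, 8) (two consecutive terms determine the rest), the sequence is periodic with period 16.
(113 - 1) mod 16 = 0, so s[113] = s[1] = 2.

2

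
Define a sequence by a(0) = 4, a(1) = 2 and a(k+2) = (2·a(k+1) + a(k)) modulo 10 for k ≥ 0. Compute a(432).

4

We have a(0) = 4,  a(1) = 2,  a(2) = 8,  a(3) = 8,  a(4) = 4,  a(5) = 6,  a(6) = 6,  a(7) = 8,  a(8) = 2,  a(9) = 2,  a(10) = 6,  a(11) = 4,  a(12) = 4,  a(13) = 2.
Since (a(12), a(13)) = (a(0), a(1)) = (4, 2) (two consecutive terms determine the rest), the sequence is periodic with period 12.
So a(432) = a(0 + ((432-0) mod 12)) = a(0) = 4.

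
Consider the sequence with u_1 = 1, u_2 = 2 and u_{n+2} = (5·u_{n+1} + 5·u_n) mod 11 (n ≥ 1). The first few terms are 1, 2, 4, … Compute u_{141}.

Computing terms: u_1 = 1, u_2 = 2, u_3 = 4, u_4 = 8, u_5 = 5, u_6 = 10, u_7 = 9, u_8 = 7, u_9 = 3, u_{10} = 6, u_{11} = 1, u_{12} = 2.
Since (u_{11}, u_{12}) = (u_1, u_2) = (1, 2) (two consecutive terms determine the rest), the sequence is periodic with period 10.
(141 - 1) mod 10 = 0, so u_{141} = u_1 = 1.

1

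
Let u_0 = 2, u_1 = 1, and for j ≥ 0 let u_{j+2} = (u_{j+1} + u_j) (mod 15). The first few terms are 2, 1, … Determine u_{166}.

3

u_0 = 2; u_1 = 1; u_2 = 3; u_3 = 4; u_4 = 7; u_5 = 11; u_6 = 3; u_7 = 14; u_8 = 2; u_9 = 1.
The sequence repeats with period 8.
So u_{166} = u_{0 + ((166-0) mod 8)} = u_6 = 3.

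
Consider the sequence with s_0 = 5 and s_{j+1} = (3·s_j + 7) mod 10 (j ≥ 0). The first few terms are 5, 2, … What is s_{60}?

5

Listing terms: s_0 = 5; s_1 = 2; s_2 = 3; s_3 = 6; s_4 = 5.
Since s_4 = s_0 = 5, the sequence is periodic with period 4.
So s_{60} = s_{0 + ((60-0) mod 4)} = s_0 = 5.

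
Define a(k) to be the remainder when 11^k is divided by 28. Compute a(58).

25

Listing terms: a(0) = 1, a(1) = 11, a(2) = 9, a(3) = 15, a(4) = 25, a(5) = 23, a(6) = 1.
Since a(6) = a(0) = 1, the sequence is periodic with period 6.
So a(58) = a(0 + ((58-0) mod 6)) = a(4) = 25.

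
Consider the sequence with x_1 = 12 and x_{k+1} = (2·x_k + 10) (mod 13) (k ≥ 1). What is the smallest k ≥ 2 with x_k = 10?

4

Computing terms: x_1 = 12; x_2 = 8; x_3 = 0; x_4 = 10; x_5 = 4; x_6 = 5; x_7 = 7; x_8 = 11; x_9 = 6; x_{10} = 9; x_{11} = 2; x_{12} = 1; x_{13} = 12.
Since x_{13} = x_1 = 12, the sequence is periodic with period 12.
The value 10 first appears (with k ≥ 2) at x_4.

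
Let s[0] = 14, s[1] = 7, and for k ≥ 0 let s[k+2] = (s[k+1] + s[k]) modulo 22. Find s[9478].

We have s[0] = 14, s[1] = 7, s[2] = 21, s[3] = 6, s[4] = 5, s[5] = 11, s[6] = 16, s[7] = 5, s[8] = 21, s[9] = 4, s[10] = 3, s[11] = 7, s[12] = 10, s[13] = 17, s[14] = 5, s[15] = 0, s[16] = 5, s[17] = 5, s[18] = 10, s[19] = 15, s[20] = 3, s[21] = 18, s[22] = 21, s[23] = 17, s[24] = 16, s[25] = 11, s[26] = 5, s[27] = 16, s[28] = 21, s[29] = 15, s[30] = 14, s[31] = 7.
The sequence repeats with period 30.
(9478 - 0) mod 30 = 28, so s[9478] = s[28] = 21.

21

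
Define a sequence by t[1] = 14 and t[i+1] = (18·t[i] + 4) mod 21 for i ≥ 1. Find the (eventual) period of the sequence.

3

Listing terms: t[1] = 14,  t[2] = 4,  t[3] = 13,  t[4] = 7,  t[5] = 4.
Since t[5] = t[2] = 4, the sequence is eventually periodic: after a pre-period of length 1 it cycles with period 3.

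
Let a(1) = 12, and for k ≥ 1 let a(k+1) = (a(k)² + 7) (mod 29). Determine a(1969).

Computing terms: a(1) = 12,  a(2) = 6,  a(3) = 14,  a(4) = 0,  a(5) = 7,  a(6) = 27,  a(7) = 11,  a(8) = 12.
Since a(8) = a(1) = 12, the sequence is periodic with period 7.
So a(1969) = a(1 + ((1969-1) mod 7)) = a(2) = 6.

6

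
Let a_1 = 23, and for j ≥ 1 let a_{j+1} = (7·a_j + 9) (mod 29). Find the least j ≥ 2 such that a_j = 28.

a_1 = 23,  a_2 = 25,  a_3 = 10,  a_4 = 21,  a_5 = 11,  a_6 = 28,  a_7 = 2,  a_8 = 23.
Since a_8 = a_1 = 23, the sequence is periodic with period 7.
The value 28 first appears (with j ≥ 2) at a_6.

6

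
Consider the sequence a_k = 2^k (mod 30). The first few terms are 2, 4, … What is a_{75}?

8

Listing terms: a_1 = 2,  a_2 = 4,  a_3 = 8,  a_4 = 16,  a_5 = 2.
Since a_5 = a_1 = 2, the sequence is periodic with period 4.
So a_{75} = a_{1 + ((75-1) mod 4)} = a_3 = 8.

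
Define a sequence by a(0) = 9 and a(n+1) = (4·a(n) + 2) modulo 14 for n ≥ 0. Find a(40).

10

a(0) = 9,  a(1) = 10,  a(2) = 0,  a(3) = 2,  a(4) = 10.
Since a(4) = a(1) = 10, the sequence is eventually periodic: after a pre-period of length 1 it cycles with period 3.
For n ≥ 1, a(n) depends only on (n - 1) mod 3. (40 - 1) mod 3 = 0, so a(40) = a(1) = 10.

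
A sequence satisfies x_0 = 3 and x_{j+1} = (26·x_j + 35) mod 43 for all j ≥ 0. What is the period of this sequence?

42

Computing terms: x_0 = 3,  x_1 = 27,  x_2 = 6,  x_3 = 19,  x_4 = 13,  x_5 = 29,  x_6 = 15,  x_7 = 38,  x_8 = 34,  x_9 = 16,  x_{10} = 21,  x_{11} = 22,  x_{12} = 5,  x_{13} = 36,  x_{14} = 25,  x_{15} = 40,  x_{16} = 0,  x_{17} = 35,  x_{18} = 42,  x_{19} = 9,  x_{20} = 11,  x_{21} = 20,  x_{22} = 39,  x_{23} = 17,  x_{24} = 4,  x_{25} = 10,  x_{26} = 37,  x_{27} = 8,  x_{28} = 28,  x_{29} = 32,  x_{30} = 7,  x_{31} = 2,  x_{32} = 1,  x_{33} = 18,  x_{34} = 30,  x_{35} = 41,  x_{36} = 26,  x_{37} = 23,  x_{38} = 31,  x_{39} = 24,  x_{40} = 14,  x_{41} = 12,  x_{42} = 3.
The sequence repeats with period 42.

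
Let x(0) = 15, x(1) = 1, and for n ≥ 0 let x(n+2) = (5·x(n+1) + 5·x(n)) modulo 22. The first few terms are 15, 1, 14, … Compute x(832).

Listing terms: x(0) = 15; x(1) = 1; x(2) = 14; x(3) = 9; x(4) = 5; x(5) = 4; x(6) = 1; x(7) = 3; x(8) = 20; x(9) = 5; x(10) = 15; x(11) = 12; x(12) = 3; x(13) = 9; x(14) = 16; x(15) = 15; x(16) = 1.
Since (x(15), x(16)) = (x(0), x(1)) = (15, 1) (two consecutive terms determine the rest), the sequence is periodic with period 15.
So x(832) = x(0 + ((832-0) mod 15)) = x(7) = 3.

3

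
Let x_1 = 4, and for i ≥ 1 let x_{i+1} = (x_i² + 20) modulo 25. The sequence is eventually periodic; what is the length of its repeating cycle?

Computing terms: x_1 = 4; x_2 = 11; x_3 = 16; x_4 = 1; x_5 = 21; x_6 = 11.
Since x_6 = x_2 = 11, the sequence is eventually periodic: after a pre-period of length 1 it cycles with period 4.

4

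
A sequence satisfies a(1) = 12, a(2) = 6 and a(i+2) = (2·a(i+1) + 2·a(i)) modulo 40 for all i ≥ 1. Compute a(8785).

Computing terms: a(1) = 12,  a(2) = 6,  a(3) = 36,  a(4) = 4,  a(5) = 0,  a(6) = 8,  a(7) = 16,  a(8) = 8,  a(9) = 8,  a(10) = 32,  a(11) = 0,  a(12) = 24,  a(13) = 8,  a(14) = 24,  a(15) = 24,  a(16) = 16,  a(17) = 0,  a(18) = 32,  a(19) = 24,  a(20) = 32,  a(21) = 32,  a(22) = 8,  a(23) = 0,  a(24) = 16,  a(25) = 32,  a(26) = 16,  a(27) = 16,  a(28) = 24,  a(29) = 0,  a(30) = 8.
Since (a(29), a(30)) = (a(5), a(6)) = (0, 8) (two consecutive terms determine the rest), the sequence is eventually periodic: after a pre-period of length 4 it cycles with period 24.
For i ≥ 5, a(i) depends only on (i - 5) mod 24. (8785 - 5) mod 24 = 20, so a(8785) = a(25) = 32.

32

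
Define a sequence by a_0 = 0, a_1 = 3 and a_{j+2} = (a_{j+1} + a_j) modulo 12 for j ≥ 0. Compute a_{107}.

Listing terms: a_0 = 0; a_1 = 3; a_2 = 3; a_3 = 6; a_4 = 9; a_5 = 3; a_6 = 0; a_7 = 3.
Since (a_6, a_7) = (a_0, a_1) = (0, 3) (two consecutive terms determine the rest), the sequence is periodic with period 6.
So a_{107} = a_{0 + ((107-0) mod 6)} = a_5 = 3.

3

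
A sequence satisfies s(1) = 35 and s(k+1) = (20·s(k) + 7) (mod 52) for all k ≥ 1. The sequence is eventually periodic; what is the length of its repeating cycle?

12

s(1) = 35; s(2) = 31; s(3) = 3; s(4) = 15; s(5) = 47; s(6) = 11; s(7) = 19; s(8) = 23; s(9) = 51; s(10) = 39; s(11) = 7; s(12) = 43; s(13) = 35.
The sequence repeats with period 12.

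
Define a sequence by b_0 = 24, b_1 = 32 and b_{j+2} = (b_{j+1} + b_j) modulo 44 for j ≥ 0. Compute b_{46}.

24

Computing terms: b_0 = 24,  b_1 = 32,  b_2 = 12,  b_3 = 0,  b_4 = 12,  b_5 = 12,  b_6 = 24,  b_7 = 36,  b_8 = 16,  b_9 = 8,  b_{10} = 24,  b_{11} = 32.
The sequence repeats with period 10.
(46 - 0) mod 10 = 6, so b_{46} = b_6 = 24.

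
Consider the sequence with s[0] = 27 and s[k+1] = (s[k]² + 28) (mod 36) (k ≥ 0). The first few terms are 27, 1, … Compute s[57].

5

s[0] = 27, s[1] = 1, s[2] = 29, s[3] = 5, s[4] = 17, s[5] = 29.
Since s[5] = s[2] = 29, the sequence is eventually periodic: after a pre-period of length 2 it cycles with period 3.
For k ≥ 2, s[k] depends only on (k - 2) mod 3. (57 - 2) mod 3 = 1, so s[57] = s[3] = 5.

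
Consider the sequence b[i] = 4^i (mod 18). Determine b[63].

We have b[1] = 4, b[2] = 16, b[3] = 10, b[4] = 4.
Since b[4] = b[1] = 4, the sequence is periodic with period 3.
(63 - 1) mod 3 = 2, so b[63] = b[3] = 10.

10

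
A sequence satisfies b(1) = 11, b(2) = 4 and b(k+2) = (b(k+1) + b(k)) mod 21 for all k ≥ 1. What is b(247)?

We have b(1) = 11; b(2) = 4; b(3) = 15; b(4) = 19; b(5) = 13; b(6) = 11; b(7) = 3; b(8) = 14; b(9) = 17; b(10) = 10; b(11) = 6; b(12) = 16; b(13) = 1; b(14) = 17; b(15) = 18; b(16) = 14; b(17) = 11; b(18) = 4.
The sequence repeats with period 16.
(247 - 1) mod 16 = 6, so b(247) = b(7) = 3.

3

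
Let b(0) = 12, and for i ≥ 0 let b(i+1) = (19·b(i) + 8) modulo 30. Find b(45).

6

Computing terms: b(0) = 12,  b(1) = 26,  b(2) = 22,  b(3) = 6,  b(4) = 2,  b(5) = 16,  b(6) = 12.
The sequence repeats with period 6.
So b(45) = b(0 + ((45-0) mod 6)) = b(3) = 6.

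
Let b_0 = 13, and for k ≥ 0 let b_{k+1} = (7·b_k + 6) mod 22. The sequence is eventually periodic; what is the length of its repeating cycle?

10

b_0 = 13; b_1 = 9; b_2 = 3; b_3 = 5; b_4 = 19; b_5 = 7; b_6 = 11; b_7 = 17; b_8 = 15; b_9 = 1; b_{10} = 13.
The sequence repeats with period 10.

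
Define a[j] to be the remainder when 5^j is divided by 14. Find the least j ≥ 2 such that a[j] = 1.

6

Listing terms: a[1] = 5; a[2] = 11; a[3] = 13; a[4] = 9; a[5] = 3; a[6] = 1; a[7] = 5.
The sequence repeats with period 6.
The value 1 first appears (with j ≥ 2) at a[6].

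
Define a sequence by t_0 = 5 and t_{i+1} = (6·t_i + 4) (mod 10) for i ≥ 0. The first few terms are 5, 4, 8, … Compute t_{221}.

t_0 = 5; t_1 = 4; t_2 = 8; t_3 = 2; t_4 = 6; t_5 = 0; t_6 = 4.
Since t_6 = t_1 = 4, the sequence is eventually periodic: after a pre-period of length 1 it cycles with period 5.
For i ≥ 1, t_i depends only on (i - 1) mod 5. (221 - 1) mod 5 = 0, so t_{221} = t_1 = 4.

4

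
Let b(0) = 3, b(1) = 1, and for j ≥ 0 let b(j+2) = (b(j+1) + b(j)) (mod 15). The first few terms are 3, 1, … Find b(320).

b(0) = 3; b(1) = 1; b(2) = 4; b(3) = 5; b(4) = 9; b(5) = 14; b(6) = 8; b(7) = 7; b(8) = 0; b(9) = 7; b(10) = 7; b(11) = 14; b(12) = 6; b(13) = 5; b(14) = 11; b(15) = 1; b(16) = 12; b(17) = 13; b(18) = 10; b(19) = 8; b(20) = 3; b(21) = 11; b(22) = 14; b(23) = 10; b(24) = 9; b(25) = 4; b(26) = 13; b(27) = 2; b(28) = 0; b(29) = 2; b(30) = 2; b(31) = 4; b(32) = 6; b(33) = 10; b(34) = 1; b(35) = 11; b(36) = 12; b(37) = 8; b(38) = 5; b(39) = 13; b(40) = 3; b(41) = 1.
The sequence repeats with period 40.
(320 - 0) mod 40 = 0, so b(320) = b(0) = 3.

3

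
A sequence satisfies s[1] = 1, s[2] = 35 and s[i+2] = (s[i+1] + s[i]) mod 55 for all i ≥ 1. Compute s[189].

Computing terms: s[1] = 1; s[2] = 35; s[3] = 36; s[4] = 16; s[5] = 52; s[6] = 13; s[7] = 10; s[8] = 23; s[9] = 33; s[10] = 1; s[11] = 34; s[12] = 35; s[13] = 14; s[14] = 49; s[15] = 8; s[16] = 2; s[17] = 10; s[18] = 12; s[19] = 22; s[20] = 34; s[21] = 1; s[22] = 35.
Since (s[21], s[22]) = (s[1], s[2]) = (1, 35) (two consecutive terms determine the rest), the sequence is periodic with period 20.
(189 - 1) mod 20 = 8, so s[189] = s[9] = 33.

33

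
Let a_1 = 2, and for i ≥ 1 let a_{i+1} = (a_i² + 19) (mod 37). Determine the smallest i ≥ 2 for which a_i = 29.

10

Computing terms: a_1 = 2; a_2 = 23; a_3 = 30; a_4 = 31; a_5 = 18; a_6 = 10; a_7 = 8; a_8 = 9; a_9 = 26; a_{10} = 29; a_{11} = 9.
Since a_{11} = a_8 = 9, the sequence is eventually periodic: after a pre-period of length 7 it cycles with period 3.
The value 29 first appears (with i ≥ 2) at a_{10}.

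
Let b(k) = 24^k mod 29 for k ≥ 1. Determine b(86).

25

Listing terms: b(1) = 24, b(2) = 25, b(3) = 20, b(4) = 16, b(5) = 7, b(6) = 23, b(7) = 1, b(8) = 24.
The sequence repeats with period 7.
(86 - 1) mod 7 = 1, so b(86) = b(2) = 25.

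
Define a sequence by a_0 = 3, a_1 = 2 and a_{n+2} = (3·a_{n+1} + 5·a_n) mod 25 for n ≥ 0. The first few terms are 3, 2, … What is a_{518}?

Listing terms: a_0 = 3; a_1 = 2; a_2 = 21; a_3 = 23; a_4 = 24; a_5 = 12; a_6 = 6; a_7 = 3; a_8 = 14; a_9 = 7; a_{10} = 16; a_{11} = 8; a_{12} = 4; a_{13} = 2; a_{14} = 1; a_{15} = 13; a_{16} = 19; a_{17} = 22; a_{18} = 11; a_{19} = 18; a_{20} = 9; a_{21} = 17; a_{22} = 21; a_{23} = 23.
Since (a_{22}, a_{23}) = (a_2, a_3) = (21, 23) (two consecutive terms determine the rest), the sequence is eventually periodic: after a pre-period of length 2 it cycles with period 20.
For n ≥ 2, a_n depends only on (n - 2) mod 20. (518 - 2) mod 20 = 16, so a_{518} = a_{18} = 11.

11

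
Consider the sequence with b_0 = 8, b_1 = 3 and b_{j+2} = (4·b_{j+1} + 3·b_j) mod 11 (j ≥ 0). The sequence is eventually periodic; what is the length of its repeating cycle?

40

b_0 = 8; b_1 = 3; b_2 = 3; b_3 = 10; b_4 = 5; b_5 = 6; b_6 = 6; b_7 = 9; b_8 = 10; b_9 = 1; b_{10} = 1; b_{11} = 7; b_{12} = 9; b_{13} = 2; b_{14} = 2; b_{15} = 3; b_{16} = 7; b_{17} = 4; b_{18} = 4; b_{19} = 6; b_{20} = 3; b_{21} = 8; b_{22} = 8; b_{23} = 1; b_{24} = 6; b_{25} = 5; b_{26} = 5; b_{27} = 2; b_{28} = 1; b_{29} = 10; b_{30} = 10; b_{31} = 4; b_{32} = 2; b_{33} = 9; b_{34} = 9; b_{35} = 8; b_{36} = 4; b_{37} = 7; b_{38} = 7; b_{39} = 5; b_{40} = 8; b_{41} = 3.
The sequence repeats with period 40.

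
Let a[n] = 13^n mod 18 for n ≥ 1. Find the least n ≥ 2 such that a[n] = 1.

3

Computing terms: a[1] = 13,  a[2] = 7,  a[3] = 1,  a[4] = 13.
Since a[4] = a[1] = 13, the sequence is periodic with period 3.
The value 1 first appears (with n ≥ 2) at a[3].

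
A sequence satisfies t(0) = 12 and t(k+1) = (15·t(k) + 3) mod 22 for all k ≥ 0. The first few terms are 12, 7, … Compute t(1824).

16

Computing terms: t(0) = 12; t(1) = 7; t(2) = 20; t(3) = 17; t(4) = 16; t(5) = 1; t(6) = 18; t(7) = 9; t(8) = 6; t(9) = 5; t(10) = 12.
Since t(10) = t(0) = 12, the sequence is periodic with period 10.
So t(1824) = t(0 + ((1824-0) mod 10)) = t(4) = 16.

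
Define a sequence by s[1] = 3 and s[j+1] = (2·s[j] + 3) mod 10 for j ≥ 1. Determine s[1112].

Listing terms: s[1] = 3; s[2] = 9; s[3] = 1; s[4] = 5; s[5] = 3.
Since s[5] = s[1] = 3, the sequence is periodic with period 4.
(1112 - 1) mod 4 = 3, so s[1112] = s[4] = 5.

5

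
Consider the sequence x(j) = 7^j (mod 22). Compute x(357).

17

We have x(1) = 7,  x(2) = 5,  x(3) = 13,  x(4) = 3,  x(5) = 21,  x(6) = 15,  x(7) = 17,  x(8) = 9,  x(9) = 19,  x(10) = 1,  x(11) = 7.
Since x(11) = x(1) = 7, the sequence is periodic with period 10.
So x(357) = x(1 + ((357-1) mod 10)) = x(7) = 17.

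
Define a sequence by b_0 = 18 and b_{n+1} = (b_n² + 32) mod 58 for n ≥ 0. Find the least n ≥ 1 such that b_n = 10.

8

We have b_0 = 18,  b_1 = 8,  b_2 = 38,  b_3 = 26,  b_4 = 12,  b_5 = 2,  b_6 = 36,  b_7 = 52,  b_8 = 10,  b_9 = 16,  b_{10} = 56,  b_{11} = 36.
Since b_{11} = b_6 = 36, the sequence is eventually periodic: after a pre-period of length 6 it cycles with period 5.
The value 10 first appears (with n ≥ 1) at b_8.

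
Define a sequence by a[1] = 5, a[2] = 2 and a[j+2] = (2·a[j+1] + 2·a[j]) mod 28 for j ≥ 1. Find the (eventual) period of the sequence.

48

We have a[1] = 5; a[2] = 2; a[3] = 14; a[4] = 4; a[5] = 8; a[6] = 24; a[7] = 8; a[8] = 8; a[9] = 4; a[10] = 24; a[11] = 0; a[12] = 20; a[13] = 12; a[14] = 8; a[15] = 12; a[16] = 12; a[17] = 20; a[18] = 8; a[19] = 0; a[20] = 16; a[21] = 4; a[22] = 12; a[23] = 4; a[24] = 4; a[25] = 16; a[26] = 12; a[27] = 0; a[28] = 24; a[29] = 20; a[30] = 4; a[31] = 20; a[32] = 20; a[33] = 24; a[34] = 4; a[35] = 0; a[36] = 8; a[37] = 16; a[38] = 20; a[39] = 16; a[40] = 16; a[41] = 8; a[42] = 20; a[43] = 0; a[44] = 12; a[45] = 24; a[46] = 16; a[47] = 24; a[48] = 24; a[49] = 12; a[50] = 16; a[51] = 0; a[52] = 4; a[53] = 8.
Since (a[52], a[53]) = (a[4], a[5]) = (4, 8) (two consecutive terms determine the rest), the sequence is eventually periodic: after a pre-period of length 3 it cycles with period 48.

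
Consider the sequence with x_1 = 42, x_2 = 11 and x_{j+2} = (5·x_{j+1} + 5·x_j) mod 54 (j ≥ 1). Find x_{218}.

11

x_1 = 42,  x_2 = 11,  x_3 = 49,  x_4 = 30,  x_5 = 17,  x_6 = 19,  x_7 = 18,  x_8 = 23,  x_9 = 43,  x_{10} = 6,  x_{11} = 29,  x_{12} = 13,  x_{13} = 48,  x_{14} = 35,  x_{15} = 37,  x_{16} = 36,  x_{17} = 41,  x_{18} = 7,  x_{19} = 24,  x_{20} = 47,  x_{21} = 31,  x_{22} = 12,  x_{23} = 53,  x_{24} = 1,  x_{25} = 0,  x_{26} = 5,  x_{27} = 25,  x_{28} = 42,  x_{29} = 11.
Since (x_{28}, x_{29}) = (x_1, x_2) = (42, 11) (two consecutive terms determine the rest), the sequence is periodic with period 27.
So x_{218} = x_{1 + ((218-1) mod 27)} = x_2 = 11.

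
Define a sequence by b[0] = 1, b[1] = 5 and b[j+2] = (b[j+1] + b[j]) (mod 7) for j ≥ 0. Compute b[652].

Listing terms: b[0] = 1,  b[1] = 5,  b[2] = 6,  b[3] = 4,  b[4] = 3,  b[5] = 0,  b[6] = 3,  b[7] = 3,  b[8] = 6,  b[9] = 2,  b[10] = 1,  b[11] = 3,  b[12] = 4,  b[13] = 0,  b[14] = 4,  b[15] = 4,  b[16] = 1,  b[17] = 5.
The sequence repeats with period 16.
So b[652] = b[0 + ((652-0) mod 16)] = b[12] = 4.

4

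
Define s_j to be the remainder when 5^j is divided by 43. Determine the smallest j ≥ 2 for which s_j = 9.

Computing terms: s_1 = 5; s_2 = 25; s_3 = 39; s_4 = 23; s_5 = 29; s_6 = 16; s_7 = 37; s_8 = 13; s_9 = 22; s_{10} = 24; s_{11} = 34; s_{12} = 41; s_{13} = 33; s_{14} = 36; s_{15} = 8; s_{16} = 40; s_{17} = 28; s_{18} = 11; s_{19} = 12; s_{20} = 17; s_{21} = 42; s_{22} = 38; s_{23} = 18; s_{24} = 4; s_{25} = 20; s_{26} = 14; s_{27} = 27; s_{28} = 6; s_{29} = 30; s_{30} = 21; s_{31} = 19; s_{32} = 9; s_{33} = 2; s_{34} = 10; s_{35} = 7; s_{36} = 35; s_{37} = 3; s_{38} = 15; s_{39} = 32; s_{40} = 31; s_{41} = 26; s_{42} = 1; s_{43} = 5.
Since s_{43} = s_1 = 5, the sequence is periodic with period 42.
The value 9 first appears (with j ≥ 2) at s_{32}.

32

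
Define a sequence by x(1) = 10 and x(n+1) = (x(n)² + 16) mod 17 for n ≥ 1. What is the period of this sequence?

4

x(1) = 10; x(2) = 14; x(3) = 8; x(4) = 12; x(5) = 7; x(6) = 14.
Since x(6) = x(2) = 14, the sequence is eventually periodic: after a pre-period of length 1 it cycles with period 4.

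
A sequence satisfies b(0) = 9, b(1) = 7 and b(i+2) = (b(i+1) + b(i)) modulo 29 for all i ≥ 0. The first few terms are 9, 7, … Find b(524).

14

b(0) = 9,  b(1) = 7,  b(2) = 16,  b(3) = 23,  b(4) = 10,  b(5) = 4,  b(6) = 14,  b(7) = 18,  b(8) = 3,  b(9) = 21,  b(10) = 24,  b(11) = 16,  b(12) = 11,  b(13) = 27,  b(14) = 9,  b(15) = 7.
Since (b(14), b(15)) = (b(0), b(1)) = (9, 7) (two consecutive terms determine the rest), the sequence is periodic with period 14.
(524 - 0) mod 14 = 6, so b(524) = b(6) = 14.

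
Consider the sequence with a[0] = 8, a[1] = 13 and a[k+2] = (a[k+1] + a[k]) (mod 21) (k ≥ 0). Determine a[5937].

We have a[0] = 8,  a[1] = 13,  a[2] = 0,  a[3] = 13,  a[4] = 13,  a[5] = 5,  a[6] = 18,  a[7] = 2,  a[8] = 20,  a[9] = 1,  a[10] = 0,  a[11] = 1,  a[12] = 1,  a[13] = 2,  a[14] = 3,  a[15] = 5,  a[16] = 8,  a[17] = 13.
Since (a[16], a[17]) = (a[0], a[1]) = (8, 13) (two consecutive terms determine the rest), the sequence is periodic with period 16.
(5937 - 0) mod 16 = 1, so a[5937] = a[1] = 13.

13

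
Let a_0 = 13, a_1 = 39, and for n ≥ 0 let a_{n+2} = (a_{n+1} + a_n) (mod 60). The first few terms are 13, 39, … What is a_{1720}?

Computing terms: a_0 = 13, a_1 = 39, a_2 = 52, a_3 = 31, a_4 = 23, a_5 = 54, a_6 = 17, a_7 = 11, a_8 = 28, a_9 = 39, a_{10} = 7, a_{11} = 46, a_{12} = 53, a_{13} = 39, a_{14} = 32, a_{15} = 11, a_{16} = 43, a_{17} = 54, a_{18} = 37, a_{19} = 31, a_{20} = 8, a_{21} = 39, a_{22} = 47, a_{23} = 26, a_{24} = 13, a_{25} = 39.
Since (a_{24}, a_{25}) = (a_0, a_1) = (13, 39) (two consecutive terms determine the rest), the sequence is periodic with period 24.
(1720 - 0) mod 24 = 16, so a_{1720} = a_{16} = 43.

43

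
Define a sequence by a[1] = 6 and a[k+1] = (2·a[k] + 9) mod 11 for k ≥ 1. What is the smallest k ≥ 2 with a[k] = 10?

Listing terms: a[1] = 6, a[2] = 10, a[3] = 7, a[4] = 1, a[5] = 0, a[6] = 9, a[7] = 5, a[8] = 8, a[9] = 3, a[10] = 4, a[11] = 6.
The sequence repeats with period 10.
The value 10 first appears (with k ≥ 2) at a[2].

2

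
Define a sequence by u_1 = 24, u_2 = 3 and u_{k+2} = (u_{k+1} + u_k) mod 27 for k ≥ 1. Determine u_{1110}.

Computing terms: u_1 = 24; u_2 = 3; u_3 = 0; u_4 = 3; u_5 = 3; u_6 = 6; u_7 = 9; u_8 = 15; u_9 = 24; u_{10} = 12; u_{11} = 9; u_{12} = 21; u_{13} = 3; u_{14} = 24; u_{15} = 0; u_{16} = 24; u_{17} = 24; u_{18} = 21; u_{19} = 18; u_{20} = 12; u_{21} = 3; u_{22} = 15; u_{23} = 18; u_{24} = 6; u_{25} = 24; u_{26} = 3.
The sequence repeats with period 24.
(1110 - 1) mod 24 = 5, so u_{1110} = u_6 = 6.

6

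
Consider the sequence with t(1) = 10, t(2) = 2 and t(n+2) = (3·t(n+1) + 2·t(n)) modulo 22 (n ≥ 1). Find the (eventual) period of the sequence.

30

Listing terms: t(1) = 10,  t(2) = 2,  t(3) = 4,  t(4) = 16,  t(5) = 12,  t(6) = 2,  t(7) = 8,  t(8) = 6,  t(9) = 12,  t(10) = 4,  t(11) = 14,  t(12) = 6,  t(13) = 2,  t(14) = 18,  t(15) = 14,  t(16) = 12,  t(17) = 20,  t(18) = 18,  t(19) = 6,  t(20) = 10,  t(21) = 20,  t(22) = 14,  t(23) = 16,  t(24) = 10,  t(25) = 18,  t(26) = 8,  t(27) = 16,  t(28) = 20,  t(29) = 4,  t(30) = 8,  t(31) = 10,  t(32) = 2.
Since (t(31), t(32)) = (t(1), t(2)) = (10, 2) (two consecutive terms determine the rest), the sequence is periodic with period 30.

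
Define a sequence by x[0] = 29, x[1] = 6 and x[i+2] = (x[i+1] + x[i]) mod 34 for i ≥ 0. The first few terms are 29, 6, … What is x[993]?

27

x[0] = 29,  x[1] = 6,  x[2] = 1,  x[3] = 7,  x[4] = 8,  x[5] = 15,  x[6] = 23,  x[7] = 4,  x[8] = 27,  x[9] = 31,  x[10] = 24,  x[11] = 21,  x[12] = 11,  x[13] = 32,  x[14] = 9,  x[15] = 7,  x[16] = 16,  x[17] = 23,  x[18] = 5,  x[19] = 28,  x[20] = 33,  x[21] = 27,  x[22] = 26,  x[23] = 19,  x[24] = 11,  x[25] = 30,  x[26] = 7,  x[27] = 3,  x[28] = 10,  x[29] = 13,  x[30] = 23,  x[31] = 2,  x[32] = 25,  x[33] = 27,  x[34] = 18,  x[35] = 11,  x[36] = 29,  x[37] = 6.
The sequence repeats with period 36.
(993 - 0) mod 36 = 21, so x[993] = x[21] = 27.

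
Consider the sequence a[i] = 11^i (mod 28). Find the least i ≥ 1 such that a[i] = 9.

Listing terms: a[0] = 1, a[1] = 11, a[2] = 9, a[3] = 15, a[4] = 25, a[5] = 23, a[6] = 1.
Since a[6] = a[0] = 1, the sequence is periodic with period 6.
The value 9 first appears (with i ≥ 1) at a[2].

2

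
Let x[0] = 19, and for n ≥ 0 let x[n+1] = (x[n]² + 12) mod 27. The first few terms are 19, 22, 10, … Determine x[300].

19

We have x[0] = 19, x[1] = 22, x[2] = 10, x[3] = 4, x[4] = 1, x[5] = 13, x[6] = 19.
The sequence repeats with period 6.
(300 - 0) mod 6 = 0, so x[300] = x[0] = 19.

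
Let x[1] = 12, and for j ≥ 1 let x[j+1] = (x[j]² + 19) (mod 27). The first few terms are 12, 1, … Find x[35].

26

x[1] = 12, x[2] = 1, x[3] = 20, x[4] = 14, x[5] = 26, x[6] = 20.
Since x[6] = x[3] = 20, the sequence is eventually periodic: after a pre-period of length 2 it cycles with period 3.
For j ≥ 3, x[j] depends only on (j - 3) mod 3. (35 - 3) mod 3 = 2, so x[35] = x[5] = 26.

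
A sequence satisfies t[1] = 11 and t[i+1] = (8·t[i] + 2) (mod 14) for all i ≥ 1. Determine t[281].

Listing terms: t[1] = 11, t[2] = 6, t[3] = 8, t[4] = 10, t[5] = 12, t[6] = 0, t[7] = 2, t[8] = 4, t[9] = 6.
Since t[9] = t[2] = 6, the sequence is eventually periodic: after a pre-period of length 1 it cycles with period 7.
For i ≥ 2, t[i] depends only on (i - 2) mod 7. (281 - 2) mod 7 = 6, so t[281] = t[8] = 4.

4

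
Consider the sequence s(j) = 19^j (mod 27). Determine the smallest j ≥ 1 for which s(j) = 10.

2

Listing terms: s(0) = 1; s(1) = 19; s(2) = 10; s(3) = 1.
Since s(3) = s(0) = 1, the sequence is periodic with period 3.
The value 10 first appears (with j ≥ 1) at s(2).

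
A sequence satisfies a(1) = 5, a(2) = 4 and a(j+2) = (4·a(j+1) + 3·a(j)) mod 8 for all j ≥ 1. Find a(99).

Listing terms: a(1) = 5; a(2) = 4; a(3) = 7; a(4) = 0; a(5) = 5; a(6) = 4.
Since (a(5), a(6)) = (a(1), a(2)) = (5, 4) (two consecutive terms determine the rest), the sequence is periodic with period 4.
So a(99) = a(1 + ((99-1) mod 4)) = a(3) = 7.

7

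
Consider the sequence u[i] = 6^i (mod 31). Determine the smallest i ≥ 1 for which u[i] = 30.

3

We have u[0] = 1, u[1] = 6, u[2] = 5, u[3] = 30, u[4] = 25, u[5] = 26, u[6] = 1.
Since u[6] = u[0] = 1, the sequence is periodic with period 6.
The value 30 first appears (with i ≥ 1) at u[3].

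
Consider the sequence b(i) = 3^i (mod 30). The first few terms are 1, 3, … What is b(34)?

9

b(0) = 1, b(1) = 3, b(2) = 9, b(3) = 27, b(4) = 21, b(5) = 3.
Since b(5) = b(1) = 3, the sequence is eventually periodic: after a pre-period of length 1 it cycles with period 4.
For i ≥ 1, b(i) depends only on (i - 1) mod 4. (34 - 1) mod 4 = 1, so b(34) = b(2) = 9.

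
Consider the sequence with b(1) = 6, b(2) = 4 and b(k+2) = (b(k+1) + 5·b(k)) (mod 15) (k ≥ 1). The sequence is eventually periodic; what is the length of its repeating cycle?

6

We have b(1) = 6; b(2) = 4; b(3) = 4; b(4) = 9; b(5) = 14; b(6) = 14; b(7) = 9; b(8) = 4; b(9) = 4.
Since (b(8), b(9)) = (b(2), b(3)) = (4, 4) (two consecutive terms determine the rest), the sequence is eventually periodic: after a pre-period of length 1 it cycles with period 6.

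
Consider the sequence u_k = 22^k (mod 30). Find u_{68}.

Listing terms: u_1 = 22, u_2 = 4, u_3 = 28, u_4 = 16, u_5 = 22.
Since u_5 = u_1 = 22, the sequence is periodic with period 4.
So u_{68} = u_{1 + ((68-1) mod 4)} = u_4 = 16.

16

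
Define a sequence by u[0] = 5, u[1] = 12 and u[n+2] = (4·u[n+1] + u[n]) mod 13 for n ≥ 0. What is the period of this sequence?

Computing terms: u[0] = 5; u[1] = 12; u[2] = 1; u[3] = 3; u[4] = 0; u[5] = 3; u[6] = 12; u[7] = 12; u[8] = 8; u[9] = 5; u[10] = 2; u[11] = 0; u[12] = 2; u[13] = 8; u[14] = 8; u[15] = 1; u[16] = 12; u[17] = 10; u[18] = 0; u[19] = 10; u[20] = 1; u[21] = 1; u[22] = 5; u[23] = 8; u[24] = 11; u[25] = 0; u[26] = 11; u[27] = 5; u[28] = 5; u[29] = 12.
The sequence repeats with period 28.

28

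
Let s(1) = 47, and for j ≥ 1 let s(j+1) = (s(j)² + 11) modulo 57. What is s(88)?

Listing terms: s(1) = 47; s(2) = 54; s(3) = 20; s(4) = 12; s(5) = 41; s(6) = 39; s(7) = 50; s(8) = 3; s(9) = 20.
Since s(9) = s(3) = 20, the sequence is eventually periodic: after a pre-period of length 2 it cycles with period 6.
For j ≥ 3, s(j) depends only on (j - 3) mod 6. (88 - 3) mod 6 = 1, so s(88) = s(4) = 12.

12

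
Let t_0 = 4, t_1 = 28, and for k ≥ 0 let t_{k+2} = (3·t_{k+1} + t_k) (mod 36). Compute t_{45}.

4

We have t_0 = 4; t_1 = 28; t_2 = 16; t_3 = 4; t_4 = 28.
The sequence repeats with period 3.
So t_{45} = t_{0 + ((45-0) mod 3)} = t_0 = 4.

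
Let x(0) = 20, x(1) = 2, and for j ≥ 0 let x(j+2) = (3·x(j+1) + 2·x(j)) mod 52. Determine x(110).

46

Computing terms: x(0) = 20; x(1) = 2; x(2) = 46; x(3) = 38; x(4) = 50; x(5) = 18; x(6) = 50; x(7) = 30; x(8) = 34; x(9) = 6; x(10) = 34; x(11) = 10; x(12) = 46; x(13) = 2; x(14) = 46.
Since (x(13), x(14)) = (x(1), x(2)) = (2, 46) (two consecutive terms determine the rest), the sequence is eventually periodic: after a pre-period of length 1 it cycles with period 12.
For j ≥ 1, x(j) depends only on (j - 1) mod 12. (110 - 1) mod 12 = 1, so x(110) = x(2) = 46.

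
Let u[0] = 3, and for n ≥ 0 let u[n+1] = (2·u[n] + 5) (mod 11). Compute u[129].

Computing terms: u[0] = 3; u[1] = 0; u[2] = 5; u[3] = 4; u[4] = 2; u[5] = 9; u[6] = 1; u[7] = 7; u[8] = 8; u[9] = 10; u[10] = 3.
The sequence repeats with period 10.
(129 - 0) mod 10 = 9, so u[129] = u[9] = 10.

10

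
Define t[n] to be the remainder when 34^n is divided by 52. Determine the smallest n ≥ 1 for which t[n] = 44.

3

Computing terms: t[0] = 1,  t[1] = 34,  t[2] = 12,  t[3] = 44,  t[4] = 40,  t[5] = 8,  t[6] = 12.
Since t[6] = t[2] = 12, the sequence is eventually periodic: after a pre-period of length 2 it cycles with period 4.
The value 44 first appears (with n ≥ 1) at t[3].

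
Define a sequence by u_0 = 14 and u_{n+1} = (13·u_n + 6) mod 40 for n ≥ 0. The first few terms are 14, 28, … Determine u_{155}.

16

u_0 = 14, u_1 = 28, u_2 = 10, u_3 = 16, u_4 = 14.
Since u_4 = u_0 = 14, the sequence is periodic with period 4.
(155 - 0) mod 4 = 3, so u_{155} = u_3 = 16.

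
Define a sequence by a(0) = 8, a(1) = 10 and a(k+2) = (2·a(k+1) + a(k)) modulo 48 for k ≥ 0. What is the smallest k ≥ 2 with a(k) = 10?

9

Listing terms: a(0) = 8, a(1) = 10, a(2) = 28, a(3) = 18, a(4) = 16, a(5) = 2, a(6) = 20, a(7) = 42, a(8) = 8, a(9) = 10.
Since (a(8), a(9)) = (a(0), a(1)) = (8, 10) (two consecutive terms determine the rest), the sequence is periodic with period 8.
The value 10 next appears (with k ≥ 2) at a(9).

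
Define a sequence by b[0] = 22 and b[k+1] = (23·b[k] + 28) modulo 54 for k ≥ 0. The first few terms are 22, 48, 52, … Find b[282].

40

We have b[0] = 22, b[1] = 48, b[2] = 52, b[3] = 36, b[4] = 46, b[5] = 6, b[6] = 4, b[7] = 12, b[8] = 34, b[9] = 0, b[10] = 28, b[11] = 24, b[12] = 40, b[13] = 30, b[14] = 16, b[15] = 18, b[16] = 10, b[17] = 42, b[18] = 22.
Since b[18] = b[0] = 22, the sequence is periodic with period 18.
So b[282] = b[0 + ((282-0) mod 18)] = b[12] = 40.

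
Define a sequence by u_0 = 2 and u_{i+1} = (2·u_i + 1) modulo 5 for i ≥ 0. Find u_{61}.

0

Computing terms: u_0 = 2, u_1 = 0, u_2 = 1, u_3 = 3, u_4 = 2.
Since u_4 = u_0 = 2, the sequence is periodic with period 4.
(61 - 0) mod 4 = 1, so u_{61} = u_1 = 0.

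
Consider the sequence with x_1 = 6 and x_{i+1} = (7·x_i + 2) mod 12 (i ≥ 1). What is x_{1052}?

8

We have x_1 = 6, x_2 = 8, x_3 = 10, x_4 = 0, x_5 = 2, x_6 = 4, x_7 = 6.
Since x_7 = x_1 = 6, the sequence is periodic with period 6.
(1052 - 1) mod 6 = 1, so x_{1052} = x_2 = 8.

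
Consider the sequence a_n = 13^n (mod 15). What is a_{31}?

7

a_0 = 1, a_1 = 13, a_2 = 4, a_3 = 7, a_4 = 1.
Since a_4 = a_0 = 1, the sequence is periodic with period 4.
So a_{31} = a_{0 + ((31-0) mod 4)} = a_3 = 7.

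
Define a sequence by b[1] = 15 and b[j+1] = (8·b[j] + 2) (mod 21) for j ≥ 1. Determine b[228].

b[1] = 15,  b[2] = 17,  b[3] = 12,  b[4] = 14,  b[5] = 9,  b[6] = 11,  b[7] = 6,  b[8] = 8,  b[9] = 3,  b[10] = 5,  b[11] = 0,  b[12] = 2,  b[13] = 18,  b[14] = 20,  b[15] = 15.
The sequence repeats with period 14.
(228 - 1) mod 14 = 3, so b[228] = b[4] = 14.

14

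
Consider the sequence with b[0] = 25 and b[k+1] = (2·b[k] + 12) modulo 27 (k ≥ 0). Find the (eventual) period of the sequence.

b[0] = 25, b[1] = 8, b[2] = 1, b[3] = 14, b[4] = 13, b[5] = 11, b[6] = 7, b[7] = 26, b[8] = 10, b[9] = 5, b[10] = 22, b[11] = 2, b[12] = 16, b[13] = 17, b[14] = 19, b[15] = 23, b[16] = 4, b[17] = 20, b[18] = 25.
Since b[18] = b[0] = 25, the sequence is periodic with period 18.

18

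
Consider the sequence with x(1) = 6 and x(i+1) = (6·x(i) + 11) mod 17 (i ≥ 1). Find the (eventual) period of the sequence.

16

Computing terms: x(1) = 6; x(2) = 13; x(3) = 4; x(4) = 1; x(5) = 0; x(6) = 11; x(7) = 9; x(8) = 14; x(9) = 10; x(10) = 3; x(11) = 12; x(12) = 15; x(13) = 16; x(14) = 5; x(15) = 7; x(16) = 2; x(17) = 6.
Since x(17) = x(1) = 6, the sequence is periodic with period 16.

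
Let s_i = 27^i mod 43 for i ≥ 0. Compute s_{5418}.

Listing terms: s_0 = 1,  s_1 = 27,  s_2 = 41,  s_3 = 32,  s_4 = 4,  s_5 = 22,  s_6 = 35,  s_7 = 42,  s_8 = 16,  s_9 = 2,  s_{10} = 11,  s_{11} = 39,  s_{12} = 21,  s_{13} = 8,  s_{14} = 1.
The sequence repeats with period 14.
So s_{5418} = s_{0 + ((5418-0) mod 14)} = s_0 = 1.

1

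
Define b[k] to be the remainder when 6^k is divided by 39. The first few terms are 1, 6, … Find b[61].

6

We have b[0] = 1,  b[1] = 6,  b[2] = 36,  b[3] = 21,  b[4] = 9,  b[5] = 15,  b[6] = 12,  b[7] = 33,  b[8] = 3,  b[9] = 18,  b[10] = 30,  b[11] = 24,  b[12] = 27,  b[13] = 6.
Since b[13] = b[1] = 6, the sequence is eventually periodic: after a pre-period of length 1 it cycles with period 12.
For k ≥ 1, b[k] depends only on (k - 1) mod 12. (61 - 1) mod 12 = 0, so b[61] = b[1] = 6.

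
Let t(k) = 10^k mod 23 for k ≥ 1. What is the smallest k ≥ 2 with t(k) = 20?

Listing terms: t(1) = 10; t(2) = 8; t(3) = 11; t(4) = 18; t(5) = 19; t(6) = 6; t(7) = 14; t(8) = 2; t(9) = 20; t(10) = 16; t(11) = 22; t(12) = 13; t(13) = 15; t(14) = 12; t(15) = 5; t(16) = 4; t(17) = 17; t(18) = 9; t(19) = 21; t(20) = 3; t(21) = 7; t(22) = 1; t(23) = 10.
Since t(23) = t(1) = 10, the sequence is periodic with period 22.
The value 20 first appears (with k ≥ 2) at t(9).

9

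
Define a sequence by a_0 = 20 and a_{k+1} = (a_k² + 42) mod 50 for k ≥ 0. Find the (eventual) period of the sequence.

a_0 = 20,  a_1 = 42,  a_2 = 6,  a_3 = 28,  a_4 = 26,  a_5 = 18,  a_6 = 16,  a_7 = 48,  a_8 = 46,  a_9 = 8,  a_{10} = 6.
Since a_{10} = a_2 = 6, the sequence is eventually periodic: after a pre-period of length 2 it cycles with period 8.

8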